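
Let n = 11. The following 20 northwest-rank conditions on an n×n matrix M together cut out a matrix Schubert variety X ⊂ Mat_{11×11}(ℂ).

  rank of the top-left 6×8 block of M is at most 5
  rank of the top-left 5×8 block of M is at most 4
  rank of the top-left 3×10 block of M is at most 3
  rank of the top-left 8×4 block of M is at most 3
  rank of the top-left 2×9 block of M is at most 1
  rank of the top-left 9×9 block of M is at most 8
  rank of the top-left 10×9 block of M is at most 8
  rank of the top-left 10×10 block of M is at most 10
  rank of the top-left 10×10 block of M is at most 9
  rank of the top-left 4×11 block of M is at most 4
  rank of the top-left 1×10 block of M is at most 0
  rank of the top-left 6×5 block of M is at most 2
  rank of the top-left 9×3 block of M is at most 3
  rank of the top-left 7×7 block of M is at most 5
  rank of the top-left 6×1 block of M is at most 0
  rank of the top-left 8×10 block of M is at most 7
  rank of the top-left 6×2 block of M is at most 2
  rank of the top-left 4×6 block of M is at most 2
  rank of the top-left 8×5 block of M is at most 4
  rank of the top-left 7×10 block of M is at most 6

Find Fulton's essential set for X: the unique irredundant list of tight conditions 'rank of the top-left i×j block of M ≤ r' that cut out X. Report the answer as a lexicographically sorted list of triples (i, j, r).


The tightest implied rank at each (i,j), from the 20 conditions:

  0, 0, 0, 0, 0, 0, 0, 0, 0, 0, 1
  0, 1, 1, 1, 1, 1, 1, 1, 1, 1, 2
  0, 1, 2, 2, 2, 2, 2, 2, 2, 2, 3
  0, 1, 2, 2, 2, 2, 3, 3, 3, 3, 4
  0, 1, 2, 2, 2, 3, 4, 4, 4, 4, 5
  0, 1, 2, 2, 2, 3, 4, 5, 5, 5, 6
  1, 2, 3, 3, 3, 4, 5, 6, 6, 6, 7
  1, 2, 3, 3, 4, 5, 6, 7, 7, 7, 8
  1, 2, 3, 4, 5, 6, 7, 8, 8, 8, 9
  1, 2, 3, 4, 5, 6, 7, 8, 8, 9, 10
  1, 2, 3, 4, 5, 6, 7, 8, 9, 10, 11

the unique w with this rank table is (11, 2, 3, 7, 6, 8, 1, 5, 4, 10, 9).

|D(w)|=24, |Ess(w)|=6:

[(1, 10, 0), (4, 6, 2), (6, 1, 0), (6, 5, 2), (8, 4, 3), (10, 9, 8)]


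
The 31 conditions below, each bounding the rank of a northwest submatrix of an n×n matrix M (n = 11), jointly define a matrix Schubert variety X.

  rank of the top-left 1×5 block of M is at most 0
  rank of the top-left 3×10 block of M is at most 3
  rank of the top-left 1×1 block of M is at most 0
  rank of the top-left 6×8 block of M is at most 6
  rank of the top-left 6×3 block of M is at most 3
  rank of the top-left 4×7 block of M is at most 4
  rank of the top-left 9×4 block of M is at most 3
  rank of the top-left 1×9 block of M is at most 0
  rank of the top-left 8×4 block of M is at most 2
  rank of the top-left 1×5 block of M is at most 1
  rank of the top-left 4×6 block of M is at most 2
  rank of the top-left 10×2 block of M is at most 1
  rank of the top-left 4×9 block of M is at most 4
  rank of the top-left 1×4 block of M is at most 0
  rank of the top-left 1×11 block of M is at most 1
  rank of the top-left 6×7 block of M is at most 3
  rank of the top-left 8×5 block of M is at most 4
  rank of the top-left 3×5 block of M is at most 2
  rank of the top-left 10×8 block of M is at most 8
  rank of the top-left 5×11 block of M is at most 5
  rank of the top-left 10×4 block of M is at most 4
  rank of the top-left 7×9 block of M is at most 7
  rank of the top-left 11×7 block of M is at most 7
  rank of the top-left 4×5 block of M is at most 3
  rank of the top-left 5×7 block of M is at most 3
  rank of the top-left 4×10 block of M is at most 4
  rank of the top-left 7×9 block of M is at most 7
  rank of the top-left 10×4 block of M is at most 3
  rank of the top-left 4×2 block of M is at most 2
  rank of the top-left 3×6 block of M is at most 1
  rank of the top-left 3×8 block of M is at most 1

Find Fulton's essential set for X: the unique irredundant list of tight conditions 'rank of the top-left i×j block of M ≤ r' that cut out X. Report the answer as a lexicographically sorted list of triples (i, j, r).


The tightest implied rank at each (i,j), from the 31 conditions:

  R[1]: 0, 0, 0, 0, 0, 0, 0, 0, 0, 1, 1
  R[2]: 1, 1, 1, 1, 1, 1, 1, 1, 1, 2, 2
  R[3]: 1, 1, 1, 1, 1, 1, 1, 1, 2, 3, 3
  R[4]: 1, 1, 2, 2, 2, 2, 2, 2, 3, 4, 4
  R[5]: 1, 1, 2, 2, 3, 3, 3, 3, 4, 5, 5
  R[6]: 1, 1, 2, 2, 3, 3, 3, 4, 5, 6, 6
  R[7]: 1, 1, 2, 2, 3, 4, 4, 5, 6, 7, 7
  R[8]: 1, 1, 2, 2, 3, 4, 5, 6, 7, 8, 8
  R[9]: 1, 1, 2, 3, 4, 5, 6, 7, 8, 9, 9
  R[10]: 1, 1, 2, 3, 4, 5, 6, 7, 8, 9, 10
  R[11]: 1, 2, 3, 4, 5, 6, 7, 8, 9, 10, 11

the unique w with this rank table is (10, 1, 9, 3, 5, 8, 6, 7, 4, 11, 2).

5 SE-corners of the 29-cell Rothe diagram give Ess(w):

[(1, 9, 0), (3, 8, 1), (6, 7, 3), (8, 4, 2), (10, 2, 1)]


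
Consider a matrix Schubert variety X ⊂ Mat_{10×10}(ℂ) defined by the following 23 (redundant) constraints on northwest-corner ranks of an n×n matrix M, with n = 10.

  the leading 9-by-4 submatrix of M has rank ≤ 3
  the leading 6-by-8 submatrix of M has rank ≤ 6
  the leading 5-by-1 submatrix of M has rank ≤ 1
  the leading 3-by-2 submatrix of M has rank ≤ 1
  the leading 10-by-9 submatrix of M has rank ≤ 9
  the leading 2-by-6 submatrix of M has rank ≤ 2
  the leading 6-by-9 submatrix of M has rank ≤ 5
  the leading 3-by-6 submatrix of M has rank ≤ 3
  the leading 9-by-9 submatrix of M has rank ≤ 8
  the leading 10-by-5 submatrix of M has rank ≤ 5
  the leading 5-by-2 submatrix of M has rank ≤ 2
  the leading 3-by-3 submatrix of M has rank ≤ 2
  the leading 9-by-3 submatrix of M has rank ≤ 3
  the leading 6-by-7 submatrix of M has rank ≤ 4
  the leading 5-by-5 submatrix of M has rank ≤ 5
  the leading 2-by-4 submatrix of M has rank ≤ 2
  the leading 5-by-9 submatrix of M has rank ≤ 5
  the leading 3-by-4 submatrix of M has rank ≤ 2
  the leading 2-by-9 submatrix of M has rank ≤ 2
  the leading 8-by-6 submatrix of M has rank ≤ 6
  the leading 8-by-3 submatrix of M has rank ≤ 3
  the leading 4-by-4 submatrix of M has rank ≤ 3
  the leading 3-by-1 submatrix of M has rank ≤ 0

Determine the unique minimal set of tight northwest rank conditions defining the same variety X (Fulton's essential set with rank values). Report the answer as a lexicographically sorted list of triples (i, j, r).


Reconstructing r_w from the 23 given conditions:

  i=1: 0  1  1  1  1  1  1  1  1  1
  i=2: 0  1  2  2  2  2  2  2  2  2
  i=3: 0  1  2  2  3  3  3  3  3  3
  i=4: 1  2  3  3  4  4  4  4  4  4
  i=5: 1  2  3  3  4  4  4  5  5  5
  i=6: 1  2  3  3  4  4  4  5  5  6
  i=7: 1  2  3  3  4  5  5  6  6  7
  i=8: 1  2  3  3  4  5  6  7  7  8
  i=9: 1  2  3  3  4  5  6  7  8  9
  i=10: 1  2  3  4  5  6  7  8  9  10

second differences of R give the permutation w = (2, 3, 5, 1, 8, 10, 6, 7, 9, 4).

Fulton essential set (5 of the 14 Rothe cells):

[(3, 1, 0), (3, 4, 2), (6, 7, 4), (6, 9, 5), (9, 4, 3)]


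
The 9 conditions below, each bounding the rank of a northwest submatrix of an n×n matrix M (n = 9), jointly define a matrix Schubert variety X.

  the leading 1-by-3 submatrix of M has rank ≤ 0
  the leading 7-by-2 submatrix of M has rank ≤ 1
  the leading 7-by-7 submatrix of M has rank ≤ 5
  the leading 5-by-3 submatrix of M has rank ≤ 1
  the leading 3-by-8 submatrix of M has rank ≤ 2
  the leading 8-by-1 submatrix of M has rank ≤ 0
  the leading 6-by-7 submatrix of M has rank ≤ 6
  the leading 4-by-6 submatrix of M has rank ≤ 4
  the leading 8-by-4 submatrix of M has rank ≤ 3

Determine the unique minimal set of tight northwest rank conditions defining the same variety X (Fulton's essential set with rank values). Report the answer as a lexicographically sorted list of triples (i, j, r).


Computing R[i][j] = min implied NW-rank bound (n=9, 9 conditions):

  i=1: 0, 0, 0, 1, 1, 1, 1, 1, 1
  i=2: 0, 1, 1, 2, 2, 2, 2, 2, 2
  i=3: 0, 1, 1, 2, 2, 2, 2, 2, 3
  i=4: 0, 1, 1, 2, 3, 3, 3, 3, 4
  i=5: 0, 1, 1, 2, 3, 4, 4, 4, 5
  i=6: 0, 1, 2, 3, 4, 5, 5, 5, 6
  i=7: 0, 1, 2, 3, 4, 5, 5, 6, 7
  i=8: 0, 1, 2, 3, 4, 5, 6, 7, 8
  i=9: 1, 2, 3, 4, 5, 6, 7, 8, 9

hence w(1..9) = (4, 2, 9, 5, 6, 3, 8, 7, 1).

Rothe diagram D(w) (18 cells), 5 SE-corners (essential conditions):

[(1, 3, 0), (3, 8, 2), (5, 3, 1), (7, 7, 5), (8, 1, 0)]


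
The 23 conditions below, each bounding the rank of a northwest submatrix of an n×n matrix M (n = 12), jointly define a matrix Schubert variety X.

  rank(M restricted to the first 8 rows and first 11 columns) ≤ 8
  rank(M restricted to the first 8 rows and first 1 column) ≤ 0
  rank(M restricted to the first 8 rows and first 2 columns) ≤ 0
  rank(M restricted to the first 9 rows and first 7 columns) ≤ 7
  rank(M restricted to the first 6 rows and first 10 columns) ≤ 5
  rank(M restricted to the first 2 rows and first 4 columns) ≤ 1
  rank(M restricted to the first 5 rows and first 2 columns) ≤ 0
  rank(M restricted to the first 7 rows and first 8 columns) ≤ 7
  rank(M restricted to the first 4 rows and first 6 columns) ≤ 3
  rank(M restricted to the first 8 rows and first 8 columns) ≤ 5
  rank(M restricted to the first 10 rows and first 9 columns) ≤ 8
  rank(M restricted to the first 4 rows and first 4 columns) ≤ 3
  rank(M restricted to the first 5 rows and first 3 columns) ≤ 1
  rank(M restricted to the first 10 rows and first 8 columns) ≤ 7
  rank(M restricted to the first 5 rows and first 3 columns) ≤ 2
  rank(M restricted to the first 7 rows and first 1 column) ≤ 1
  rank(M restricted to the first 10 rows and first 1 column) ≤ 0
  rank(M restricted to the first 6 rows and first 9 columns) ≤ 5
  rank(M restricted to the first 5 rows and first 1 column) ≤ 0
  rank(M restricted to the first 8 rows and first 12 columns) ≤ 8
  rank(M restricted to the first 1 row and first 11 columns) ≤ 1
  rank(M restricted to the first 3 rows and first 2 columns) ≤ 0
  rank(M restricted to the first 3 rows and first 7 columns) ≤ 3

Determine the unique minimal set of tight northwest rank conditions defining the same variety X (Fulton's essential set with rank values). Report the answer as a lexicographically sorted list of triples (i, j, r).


Rank table r_w(12×12) implied by the 23 constraints:

  R[1]: 0 0 1 1 1 1 1 1 1 1 1 1
  R[2]: 0 0 1 1 2 2 2 2 2 2 2 2
  R[3]: 0 0 1 2 3 3 3 3 3 3 3 3
  R[4]: 0 0 1 2 3 3 4 4 4 4 4 4
  R[5]: 0 0 1 2 3 4 5 5 5 5 5 5
  R[6]: 0 0 1 2 3 4 5 5 5 5 6 6
  R[7]: 0 0 1 2 3 4 5 5 6 6 7 7
  R[8]: 0 0 1 2 3 4 5 5 6 7 8 8
  R[9]: 0 1 2 3 4 5 6 6 7 8 9 9
  R[10]: 0 1 2 3 4 5 6 7 8 9 10 10
  R[11]: 1 2 3 4 5 6 7 8 9 10 11 11
  R[12]: 1 2 3 4 5 6 7 8 9 10 11 12

hence w(1..12) = (3, 5, 4, 7, 6, 11, 9, 10, 2, 8, 1, 12).

Fulton essential set (6 of the 25 Rothe cells):

[(2, 4, 1), (4, 6, 3), (6, 10, 5), (8, 2, 0), (8, 8, 5), (10, 1, 0)]


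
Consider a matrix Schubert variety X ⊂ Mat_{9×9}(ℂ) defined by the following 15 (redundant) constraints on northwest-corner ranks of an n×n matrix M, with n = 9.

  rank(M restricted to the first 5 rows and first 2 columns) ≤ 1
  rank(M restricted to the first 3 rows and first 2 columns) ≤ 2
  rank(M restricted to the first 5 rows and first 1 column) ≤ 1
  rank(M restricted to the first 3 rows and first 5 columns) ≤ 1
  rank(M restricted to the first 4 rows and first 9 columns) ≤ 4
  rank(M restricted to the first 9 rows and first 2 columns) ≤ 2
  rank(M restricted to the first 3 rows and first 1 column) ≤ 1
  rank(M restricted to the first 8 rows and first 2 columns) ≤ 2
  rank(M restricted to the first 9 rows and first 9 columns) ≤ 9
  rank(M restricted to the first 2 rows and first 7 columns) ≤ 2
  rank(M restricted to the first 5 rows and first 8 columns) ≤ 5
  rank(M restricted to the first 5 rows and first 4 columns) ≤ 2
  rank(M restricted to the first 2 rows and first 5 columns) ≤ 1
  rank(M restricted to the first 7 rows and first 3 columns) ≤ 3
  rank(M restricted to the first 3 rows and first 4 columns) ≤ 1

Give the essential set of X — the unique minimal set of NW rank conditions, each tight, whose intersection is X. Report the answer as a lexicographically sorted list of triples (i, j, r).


Recovering R(i,j) via the rank-extension bound from the 15 conditions:

  row 1: 1, 1, 1, 1, 1, 1, 1, 1, 1
  row 2: 1, 1, 1, 1, 1, 2, 2, 2, 2
  row 3: 1, 1, 1, 1, 1, 2, 3, 3, 3
  row 4: 1, 1, 2, 2, 2, 3, 4, 4, 4
  row 5: 1, 1, 2, 2, 3, 4, 5, 5, 5
  row 6: 1, 2, 3, 3, 4, 5, 6, 6, 6
  row 7: 1, 2, 3, 4, 5, 6, 7, 7, 7
  row 8: 1, 2, 3, 4, 5, 6, 7, 8, 8
  row 9: 1, 2, 3, 4, 5, 6, 7, 8, 9

the unique w with this rank table is (1, 6, 7, 3, 5, 2, 4, 8, 9).

|D(w)|=11, |Ess(w)|=3:

[(3, 5, 1), (5, 2, 1), (5, 4, 2)]


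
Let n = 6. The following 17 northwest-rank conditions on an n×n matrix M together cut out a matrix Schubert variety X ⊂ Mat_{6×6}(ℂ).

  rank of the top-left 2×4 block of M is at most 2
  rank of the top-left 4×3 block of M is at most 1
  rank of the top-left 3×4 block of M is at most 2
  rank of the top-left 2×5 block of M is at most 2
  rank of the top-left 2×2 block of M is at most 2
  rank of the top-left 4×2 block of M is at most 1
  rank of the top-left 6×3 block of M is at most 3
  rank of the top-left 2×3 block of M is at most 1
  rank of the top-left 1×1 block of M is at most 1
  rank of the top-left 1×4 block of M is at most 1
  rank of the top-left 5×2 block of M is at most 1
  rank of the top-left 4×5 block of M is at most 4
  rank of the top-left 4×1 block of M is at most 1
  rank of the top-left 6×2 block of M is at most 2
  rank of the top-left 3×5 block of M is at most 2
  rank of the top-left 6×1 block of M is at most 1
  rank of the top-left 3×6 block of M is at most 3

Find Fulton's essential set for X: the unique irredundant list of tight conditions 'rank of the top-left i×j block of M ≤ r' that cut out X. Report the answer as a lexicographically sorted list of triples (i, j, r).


Computing R[i][j] = min implied NW-rank bound (n=6, 17 conditions):

  row 1: 1 | 1 | 1 | 1 | 1 | 1
  row 2: 1 | 1 | 1 | 2 | 2 | 2
  row 3: 1 | 1 | 1 | 2 | 2 | 3
  row 4: 1 | 1 | 1 | 2 | 3 | 4
  row 5: 1 | 1 | 2 | 3 | 4 | 5
  row 6: 1 | 2 | 3 | 4 | 5 | 6

reading off 1-entries of Δ²R: w = (1, 4, 6, 5, 3, 2).

D(w) has 8 cells with 3 SE-corners; essential set:

[(3, 5, 2), (4, 3, 1), (5, 2, 1)]


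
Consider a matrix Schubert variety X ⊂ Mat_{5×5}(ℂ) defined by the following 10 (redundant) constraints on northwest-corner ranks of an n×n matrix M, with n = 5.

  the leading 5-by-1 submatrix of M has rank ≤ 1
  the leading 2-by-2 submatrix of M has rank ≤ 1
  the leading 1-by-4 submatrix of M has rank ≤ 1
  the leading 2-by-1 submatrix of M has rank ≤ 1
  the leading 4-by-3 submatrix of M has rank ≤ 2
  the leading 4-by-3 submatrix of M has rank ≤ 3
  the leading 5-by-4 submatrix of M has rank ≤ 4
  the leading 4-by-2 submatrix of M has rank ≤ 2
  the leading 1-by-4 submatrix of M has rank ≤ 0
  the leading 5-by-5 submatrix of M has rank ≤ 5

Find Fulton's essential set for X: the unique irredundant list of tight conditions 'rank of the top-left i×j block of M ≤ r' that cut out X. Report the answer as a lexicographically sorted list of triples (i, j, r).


Recovering R(i,j) via the rank-extension bound from the 10 conditions:

  0, 0, 0, 0, 1
  1, 1, 1, 1, 2
  1, 2, 2, 2, 3
  1, 2, 2, 3, 4
  1, 2, 3, 4, 5

the unique w with this rank table is (5, 1, 2, 4, 3).

|D(w)|=5, |Ess(w)|=2:

[(1, 4, 0), (4, 3, 2)]


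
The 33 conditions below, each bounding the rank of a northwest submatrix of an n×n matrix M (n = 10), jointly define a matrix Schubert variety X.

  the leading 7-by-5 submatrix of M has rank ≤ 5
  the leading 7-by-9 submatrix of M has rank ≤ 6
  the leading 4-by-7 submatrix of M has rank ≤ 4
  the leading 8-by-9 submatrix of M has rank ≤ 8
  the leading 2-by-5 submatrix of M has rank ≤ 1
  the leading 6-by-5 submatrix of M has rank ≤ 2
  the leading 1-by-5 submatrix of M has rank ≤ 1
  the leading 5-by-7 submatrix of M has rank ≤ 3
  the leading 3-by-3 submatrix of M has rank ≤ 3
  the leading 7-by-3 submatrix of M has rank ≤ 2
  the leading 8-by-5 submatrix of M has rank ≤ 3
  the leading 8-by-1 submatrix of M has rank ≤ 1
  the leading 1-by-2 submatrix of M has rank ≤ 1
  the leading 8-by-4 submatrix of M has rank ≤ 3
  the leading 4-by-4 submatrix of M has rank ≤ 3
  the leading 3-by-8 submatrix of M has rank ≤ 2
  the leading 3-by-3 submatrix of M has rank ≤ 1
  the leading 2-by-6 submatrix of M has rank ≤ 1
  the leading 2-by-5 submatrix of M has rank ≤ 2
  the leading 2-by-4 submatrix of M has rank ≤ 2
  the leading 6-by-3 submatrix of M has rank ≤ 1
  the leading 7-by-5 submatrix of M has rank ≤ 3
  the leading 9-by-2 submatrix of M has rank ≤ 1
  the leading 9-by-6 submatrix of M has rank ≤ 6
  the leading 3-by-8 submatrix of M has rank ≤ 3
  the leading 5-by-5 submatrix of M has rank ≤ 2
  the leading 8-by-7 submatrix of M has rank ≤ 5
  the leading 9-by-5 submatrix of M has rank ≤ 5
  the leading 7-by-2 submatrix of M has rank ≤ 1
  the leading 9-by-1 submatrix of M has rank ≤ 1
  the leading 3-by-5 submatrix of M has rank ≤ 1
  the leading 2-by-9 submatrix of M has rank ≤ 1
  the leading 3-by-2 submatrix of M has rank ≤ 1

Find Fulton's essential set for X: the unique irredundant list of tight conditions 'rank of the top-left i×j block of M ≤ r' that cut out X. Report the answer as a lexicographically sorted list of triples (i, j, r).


Propagating the 33 rank bounds to every northwest block:

  row 1: 1, 1, 1, 1, 1, 1, 1, 1, 1, 1
  row 2: 1, 1, 1, 1, 1, 1, 1, 1, 1, 2
  row 3: 1, 1, 1, 1, 1, 2, 2, 2, 2, 3
  row 4: 1, 1, 1, 2, 2, 3, 3, 3, 3, 4
  row 5: 1, 1, 1, 2, 2, 3, 3, 4, 4, 5
  row 6: 1, 1, 1, 2, 2, 3, 4, 5, 5, 6
  row 7: 1, 1, 2, 3, 3, 4, 5, 6, 6, 7
  row 8: 1, 1, 2, 3, 3, 4, 5, 6, 7, 8
  row 9: 1, 1, 2, 3, 4, 5, 6, 7, 8, 9
  row 10: 1, 2, 3, 4, 5, 6, 7, 8, 9, 10

hence w(1..10) = (1, 10, 6, 4, 8, 7, 3, 9, 5, 2).

ℓ(w)=25; the 7 essential cells (i,j,r):

[(2, 9, 1), (3, 5, 1), (5, 7, 3), (6, 3, 1), (6, 5, 2), (8, 5, 3), (9, 2, 1)]


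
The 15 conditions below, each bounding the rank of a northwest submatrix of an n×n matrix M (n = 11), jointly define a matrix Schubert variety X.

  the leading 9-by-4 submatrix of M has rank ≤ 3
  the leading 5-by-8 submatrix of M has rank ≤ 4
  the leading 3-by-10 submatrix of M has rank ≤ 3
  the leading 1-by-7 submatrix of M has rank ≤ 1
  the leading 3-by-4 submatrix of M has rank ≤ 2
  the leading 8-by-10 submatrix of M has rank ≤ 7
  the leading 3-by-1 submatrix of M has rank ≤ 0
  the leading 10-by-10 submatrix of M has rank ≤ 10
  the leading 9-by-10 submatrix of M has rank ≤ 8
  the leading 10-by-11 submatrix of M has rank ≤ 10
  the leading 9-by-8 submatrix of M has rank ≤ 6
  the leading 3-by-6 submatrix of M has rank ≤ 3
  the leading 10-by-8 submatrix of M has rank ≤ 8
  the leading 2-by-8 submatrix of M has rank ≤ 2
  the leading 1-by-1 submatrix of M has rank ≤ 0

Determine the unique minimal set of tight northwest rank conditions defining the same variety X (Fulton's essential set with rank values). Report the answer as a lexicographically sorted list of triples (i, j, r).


Propagating the 15 rank bounds to every northwest block:

  0 1 1 1 1 1 1 1 1 1 1
  0 1 2 2 2 2 2 2 2 2 2
  0 1 2 2 3 3 3 3 3 3 3
  1 2 3 3 4 4 4 4 4 4 4
  1 2 3 3 4 4 4 4 5 5 5
  1 2 3 3 4 5 5 5 6 6 6
  1 2 3 3 4 5 6 6 7 7 7
  1 2 3 3 4 5 6 6 7 7 8
  1 2 3 3 4 5 6 6 7 8 9
  1 2 3 4 5 6 7 7 8 9 10
  1 2 3 4 5 6 7 8 9 10 11

hence w(1..11) = (2, 3, 5, 1, 9, 6, 7, 11, 10, 4, 8).

Rothe diagram D(w) (15 cells), 6 SE-corners (essential conditions):

[(3, 1, 0), (3, 4, 2), (5, 8, 4), (8, 10, 7), (9, 4, 3), (9, 8, 6)]


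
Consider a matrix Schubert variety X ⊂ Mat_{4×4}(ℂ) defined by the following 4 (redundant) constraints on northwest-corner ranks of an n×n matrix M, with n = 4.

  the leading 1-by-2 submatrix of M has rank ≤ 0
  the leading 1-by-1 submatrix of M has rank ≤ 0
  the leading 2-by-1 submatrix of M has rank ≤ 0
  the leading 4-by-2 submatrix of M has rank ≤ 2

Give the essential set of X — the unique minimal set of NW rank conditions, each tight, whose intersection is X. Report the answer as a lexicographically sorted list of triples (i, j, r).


Reconstructing r_w from the 4 given conditions:

  R[1]: 0 0 1 1
  R[2]: 0 1 2 2
  R[3]: 1 2 3 3
  R[4]: 1 2 3 4

giving w = (3, 2, 1, 4) via Δ²R.

D(w) has 3 cells with 2 SE-corners; essential set:

[(1, 2, 0), (2, 1, 0)]


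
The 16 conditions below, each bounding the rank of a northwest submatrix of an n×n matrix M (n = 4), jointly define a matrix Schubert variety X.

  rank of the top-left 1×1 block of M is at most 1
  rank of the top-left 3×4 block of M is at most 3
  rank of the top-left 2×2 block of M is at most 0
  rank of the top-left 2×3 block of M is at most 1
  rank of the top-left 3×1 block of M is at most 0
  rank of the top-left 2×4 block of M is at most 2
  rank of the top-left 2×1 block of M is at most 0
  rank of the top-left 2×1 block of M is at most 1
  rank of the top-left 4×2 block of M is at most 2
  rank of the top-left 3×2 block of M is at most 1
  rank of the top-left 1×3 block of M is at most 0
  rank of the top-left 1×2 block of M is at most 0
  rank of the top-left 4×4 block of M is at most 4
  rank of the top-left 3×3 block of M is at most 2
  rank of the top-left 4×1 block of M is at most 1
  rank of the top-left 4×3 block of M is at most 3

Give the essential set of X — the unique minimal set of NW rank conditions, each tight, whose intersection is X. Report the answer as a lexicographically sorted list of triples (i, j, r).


Rank table r_w(4×4) implied by the 16 constraints:

  0 | 0 | 0 | 1
  0 | 0 | 1 | 2
  0 | 1 | 2 | 3
  1 | 2 | 3 | 4

so w = (4, 3, 2, 1).

|D(w)|=6, |Ess(w)|=3:

[(1, 3, 0), (2, 2, 0), (3, 1, 0)]


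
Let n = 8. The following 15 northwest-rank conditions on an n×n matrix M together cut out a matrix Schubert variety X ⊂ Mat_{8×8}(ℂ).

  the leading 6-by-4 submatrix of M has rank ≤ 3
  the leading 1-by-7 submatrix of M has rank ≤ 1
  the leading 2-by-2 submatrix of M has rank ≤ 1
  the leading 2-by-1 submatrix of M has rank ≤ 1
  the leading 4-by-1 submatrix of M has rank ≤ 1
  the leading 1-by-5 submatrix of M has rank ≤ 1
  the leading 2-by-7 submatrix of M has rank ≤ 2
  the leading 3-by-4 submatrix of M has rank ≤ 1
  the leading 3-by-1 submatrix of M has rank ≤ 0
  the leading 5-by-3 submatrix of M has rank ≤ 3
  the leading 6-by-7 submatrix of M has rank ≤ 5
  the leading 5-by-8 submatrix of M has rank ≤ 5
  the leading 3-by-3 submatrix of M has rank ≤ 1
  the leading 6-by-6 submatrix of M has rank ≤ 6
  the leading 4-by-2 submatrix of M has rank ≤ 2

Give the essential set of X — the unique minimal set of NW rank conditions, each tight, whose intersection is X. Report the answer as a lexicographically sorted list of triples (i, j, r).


Recovering R(i,j) via the rank-extension bound from the 15 conditions:

  i=1: 0, 1, 1, 1, 1, 1, 1, 1
  i=2: 0, 1, 1, 1, 2, 2, 2, 2
  i=3: 0, 1, 1, 1, 2, 3, 3, 3
  i=4: 1, 2, 2, 2, 3, 4, 4, 4
  i=5: 1, 2, 3, 3, 4, 5, 5, 5
  i=6: 1, 2, 3, 3, 4, 5, 5, 6
  i=7: 1, 2, 3, 4, 5, 6, 6, 7
  i=8: 1, 2, 3, 4, 5, 6, 7, 8

reading off 1-entries of Δ²R: w = (2, 5, 6, 1, 3, 8, 4, 7).

4 SE-corners of the 9-cell Rothe diagram give Ess(w):

[(3, 1, 0), (3, 4, 1), (6, 4, 3), (6, 7, 5)]


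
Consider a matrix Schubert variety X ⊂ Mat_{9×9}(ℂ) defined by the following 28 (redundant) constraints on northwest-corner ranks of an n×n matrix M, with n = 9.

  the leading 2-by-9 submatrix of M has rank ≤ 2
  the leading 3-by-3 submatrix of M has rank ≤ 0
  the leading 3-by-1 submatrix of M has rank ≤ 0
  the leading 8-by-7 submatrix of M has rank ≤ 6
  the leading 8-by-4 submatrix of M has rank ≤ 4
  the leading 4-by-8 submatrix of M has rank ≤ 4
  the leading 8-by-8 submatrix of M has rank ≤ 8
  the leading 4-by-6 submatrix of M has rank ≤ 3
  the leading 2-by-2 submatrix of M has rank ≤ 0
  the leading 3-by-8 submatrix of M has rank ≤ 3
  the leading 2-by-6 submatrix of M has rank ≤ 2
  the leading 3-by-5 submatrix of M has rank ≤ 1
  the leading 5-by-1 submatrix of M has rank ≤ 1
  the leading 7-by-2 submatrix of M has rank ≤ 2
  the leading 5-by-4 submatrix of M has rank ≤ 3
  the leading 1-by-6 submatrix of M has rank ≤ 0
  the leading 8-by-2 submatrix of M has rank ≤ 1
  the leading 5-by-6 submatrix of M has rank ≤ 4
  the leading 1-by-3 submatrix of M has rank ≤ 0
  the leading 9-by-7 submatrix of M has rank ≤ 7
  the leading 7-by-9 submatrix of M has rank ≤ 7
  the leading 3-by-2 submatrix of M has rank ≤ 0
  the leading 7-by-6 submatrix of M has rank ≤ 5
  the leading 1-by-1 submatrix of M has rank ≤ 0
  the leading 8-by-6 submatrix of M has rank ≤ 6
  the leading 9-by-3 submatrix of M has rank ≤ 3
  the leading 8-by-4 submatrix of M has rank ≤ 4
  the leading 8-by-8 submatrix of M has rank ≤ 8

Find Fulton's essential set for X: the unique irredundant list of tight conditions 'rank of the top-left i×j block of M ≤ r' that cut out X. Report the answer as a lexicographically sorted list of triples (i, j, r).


Recovering R(i,j) via the rank-extension bound from the 28 conditions:

  R[1]: 0 0 0 0 0 0 1 1 1
  R[2]: 0 0 0 1 1 1 2 2 2
  R[3]: 0 0 0 1 1 2 3 3 3
  R[4]: 1 1 1 2 2 3 4 4 4
  R[5]: 1 1 2 3 3 4 5 5 5
  R[6]: 1 1 2 3 4 5 6 6 6
  R[7]: 1 1 2 3 4 5 6 7 7
  R[8]: 1 1 2 3 4 5 6 7 8
  R[9]: 1 2 3 4 5 6 7 8 9

second differences of R give the permutation w = (7, 4, 6, 1, 3, 5, 8, 9, 2).

Rothe diagram D(w) (17 cells), 4 SE-corners (essential conditions):

[(1, 6, 0), (3, 3, 0), (3, 5, 1), (8, 2, 1)]


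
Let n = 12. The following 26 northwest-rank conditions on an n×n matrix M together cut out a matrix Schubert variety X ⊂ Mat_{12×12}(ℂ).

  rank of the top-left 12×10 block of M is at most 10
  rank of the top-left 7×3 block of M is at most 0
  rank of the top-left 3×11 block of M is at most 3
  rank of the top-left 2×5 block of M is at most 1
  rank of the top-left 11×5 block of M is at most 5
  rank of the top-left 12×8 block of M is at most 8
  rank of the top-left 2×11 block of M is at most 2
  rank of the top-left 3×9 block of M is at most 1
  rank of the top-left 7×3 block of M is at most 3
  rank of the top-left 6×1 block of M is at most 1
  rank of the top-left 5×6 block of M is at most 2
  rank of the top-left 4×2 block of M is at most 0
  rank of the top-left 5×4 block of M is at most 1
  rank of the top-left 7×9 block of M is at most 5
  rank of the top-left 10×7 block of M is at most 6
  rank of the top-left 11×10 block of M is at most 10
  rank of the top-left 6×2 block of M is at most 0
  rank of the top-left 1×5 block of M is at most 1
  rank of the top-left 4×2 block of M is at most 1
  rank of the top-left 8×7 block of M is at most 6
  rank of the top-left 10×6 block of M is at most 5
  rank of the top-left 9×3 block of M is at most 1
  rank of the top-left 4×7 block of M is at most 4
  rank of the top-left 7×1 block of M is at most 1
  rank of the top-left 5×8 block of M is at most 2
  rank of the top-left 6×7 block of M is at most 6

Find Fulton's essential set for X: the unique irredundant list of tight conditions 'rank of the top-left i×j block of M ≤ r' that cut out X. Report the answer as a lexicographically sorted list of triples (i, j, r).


Reconstructing r_w from the 26 given conditions:

  R[1]: 0 0 0 1 1 1 1 1 1 1 1 1
  R[2]: 0 0 0 1 1 1 1 1 1 2 2 2
  R[3]: 0 0 0 1 1 1 1 1 1 2 3 3
  R[4]: 0 0 0 1 2 2 2 2 2 3 4 4
  R[5]: 0 0 0 1 2 2 2 2 3 4 5 5
  R[6]: 0 0 0 1 2 3 3 3 4 5 6 6
  R[7]: 0 0 0 1 2 3 4 4 5 6 7 7
  R[8]: 1 1 1 2 3 4 5 5 6 7 8 8
  R[9]: 1 1 1 2 3 4 5 6 7 8 9 9
  R[10]: 1 2 2 3 4 5 6 7 8 9 10 10
  R[11]: 1 2 3 4 5 6 7 8 9 10 11 11
  R[12]: 1 2 3 4 5 6 7 8 9 10 11 12

giving w = (4, 10, 11, 5, 9, 6, 7, 1, 8, 2, 3, 12) via Δ²R.

4 SE-corners of the 36-cell Rothe diagram give Ess(w):

[(3, 9, 1), (5, 8, 2), (7, 3, 0), (9, 3, 1)]


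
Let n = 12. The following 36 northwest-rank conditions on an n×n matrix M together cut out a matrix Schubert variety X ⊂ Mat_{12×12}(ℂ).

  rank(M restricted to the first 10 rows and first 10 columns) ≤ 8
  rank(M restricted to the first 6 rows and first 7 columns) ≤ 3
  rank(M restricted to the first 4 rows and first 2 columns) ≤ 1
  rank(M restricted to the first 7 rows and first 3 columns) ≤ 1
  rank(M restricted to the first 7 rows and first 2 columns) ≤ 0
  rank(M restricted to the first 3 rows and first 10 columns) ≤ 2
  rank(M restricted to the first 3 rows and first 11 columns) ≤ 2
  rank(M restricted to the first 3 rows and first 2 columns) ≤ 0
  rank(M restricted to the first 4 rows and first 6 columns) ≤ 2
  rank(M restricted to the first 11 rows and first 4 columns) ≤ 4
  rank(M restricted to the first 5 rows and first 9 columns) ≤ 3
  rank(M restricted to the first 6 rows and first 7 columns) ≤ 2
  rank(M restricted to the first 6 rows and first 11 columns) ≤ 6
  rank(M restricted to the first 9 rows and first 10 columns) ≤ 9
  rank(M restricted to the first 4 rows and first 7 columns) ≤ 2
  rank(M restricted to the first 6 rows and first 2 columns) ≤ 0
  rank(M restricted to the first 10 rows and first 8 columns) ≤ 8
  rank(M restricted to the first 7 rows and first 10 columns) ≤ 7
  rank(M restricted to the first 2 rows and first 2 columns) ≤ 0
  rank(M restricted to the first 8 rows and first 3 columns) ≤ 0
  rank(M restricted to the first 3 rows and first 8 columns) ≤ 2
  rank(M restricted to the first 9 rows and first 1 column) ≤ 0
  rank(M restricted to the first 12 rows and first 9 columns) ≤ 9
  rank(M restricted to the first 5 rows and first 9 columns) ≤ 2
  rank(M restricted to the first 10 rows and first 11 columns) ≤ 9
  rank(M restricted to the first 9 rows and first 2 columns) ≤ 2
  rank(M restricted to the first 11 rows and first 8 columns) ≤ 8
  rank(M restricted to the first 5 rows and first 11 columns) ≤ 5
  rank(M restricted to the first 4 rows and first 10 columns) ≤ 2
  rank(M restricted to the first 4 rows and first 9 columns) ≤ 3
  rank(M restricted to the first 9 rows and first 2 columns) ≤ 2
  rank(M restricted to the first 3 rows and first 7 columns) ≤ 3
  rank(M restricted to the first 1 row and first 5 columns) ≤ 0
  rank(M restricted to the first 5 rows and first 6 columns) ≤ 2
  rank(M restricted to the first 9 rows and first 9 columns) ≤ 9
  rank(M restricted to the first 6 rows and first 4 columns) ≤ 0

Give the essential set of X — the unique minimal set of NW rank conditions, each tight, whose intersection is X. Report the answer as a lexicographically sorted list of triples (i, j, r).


Rank table r_w(12×12) implied by the 36 constraints:

  0 | 0 | 0 | 0 | 0 | 1 | 1 | 1 | 1 | 1 | 1 | 1
  0 | 0 | 0 | 0 | 1 | 2 | 2 | 2 | 2 | 2 | 2 | 2
  0 | 0 | 0 | 0 | 1 | 2 | 2 | 2 | 2 | 2 | 2 | 3
  0 | 0 | 0 | 0 | 1 | 2 | 2 | 2 | 2 | 2 | 3 | 4
  0 | 0 | 0 | 0 | 1 | 2 | 2 | 2 | 2 | 3 | 4 | 5
  0 | 0 | 0 | 0 | 1 | 2 | 2 | 3 | 3 | 4 | 5 | 6
  0 | 0 | 0 | 1 | 2 | 3 | 3 | 4 | 4 | 5 | 6 | 7
  0 | 0 | 0 | 1 | 2 | 3 | 4 | 5 | 5 | 6 | 7 | 8
  0 | 1 | 1 | 2 | 3 | 4 | 5 | 6 | 6 | 7 | 8 | 9
  1 | 2 | 2 | 3 | 4 | 5 | 6 | 7 | 7 | 8 | 9 | 10
  1 | 2 | 3 | 4 | 5 | 6 | 7 | 8 | 8 | 9 | 10 | 11
  1 | 2 | 3 | 4 | 5 | 6 | 7 | 8 | 9 | 10 | 11 | 12

hence w(1..12) = (6, 5, 12, 11, 10, 8, 4, 7, 2, 1, 3, 9).

8 SE-corners of the 45-cell Rothe diagram give Ess(w):

[(1, 5, 0), (3, 11, 2), (4, 10, 2), (5, 9, 2), (6, 4, 0), (6, 7, 2), (8, 3, 0), (9, 1, 0)]


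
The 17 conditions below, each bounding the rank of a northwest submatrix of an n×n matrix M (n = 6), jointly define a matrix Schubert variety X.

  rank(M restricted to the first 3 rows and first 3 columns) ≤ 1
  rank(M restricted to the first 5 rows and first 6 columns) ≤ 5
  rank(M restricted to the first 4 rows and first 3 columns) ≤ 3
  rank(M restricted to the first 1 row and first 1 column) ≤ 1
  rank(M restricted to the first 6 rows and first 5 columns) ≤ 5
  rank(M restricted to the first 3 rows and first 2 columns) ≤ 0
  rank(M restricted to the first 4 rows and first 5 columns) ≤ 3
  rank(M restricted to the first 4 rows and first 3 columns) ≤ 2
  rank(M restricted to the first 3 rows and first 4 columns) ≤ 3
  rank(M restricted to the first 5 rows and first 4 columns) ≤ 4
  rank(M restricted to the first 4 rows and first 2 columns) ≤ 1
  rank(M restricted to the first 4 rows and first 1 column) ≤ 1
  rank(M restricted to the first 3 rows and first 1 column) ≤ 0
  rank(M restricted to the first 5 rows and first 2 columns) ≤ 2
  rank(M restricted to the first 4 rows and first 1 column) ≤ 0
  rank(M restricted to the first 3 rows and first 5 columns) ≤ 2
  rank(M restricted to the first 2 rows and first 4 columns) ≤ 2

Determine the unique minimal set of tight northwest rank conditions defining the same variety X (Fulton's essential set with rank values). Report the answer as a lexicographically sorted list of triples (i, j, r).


Computing R[i][j] = min implied NW-rank bound (n=6, 17 conditions):

  row 1: 0 0 1 1 1 1
  row 2: 0 0 1 2 2 2
  row 3: 0 0 1 2 2 3
  row 4: 0 1 2 3 3 4
  row 5: 1 2 3 4 4 5
  row 6: 1 2 3 4 5 6

hence w(1..6) = (3, 4, 6, 2, 1, 5).

ℓ(w)=8; the 3 essential cells (i,j,r):

[(3, 2, 0), (3, 5, 2), (4, 1, 0)]


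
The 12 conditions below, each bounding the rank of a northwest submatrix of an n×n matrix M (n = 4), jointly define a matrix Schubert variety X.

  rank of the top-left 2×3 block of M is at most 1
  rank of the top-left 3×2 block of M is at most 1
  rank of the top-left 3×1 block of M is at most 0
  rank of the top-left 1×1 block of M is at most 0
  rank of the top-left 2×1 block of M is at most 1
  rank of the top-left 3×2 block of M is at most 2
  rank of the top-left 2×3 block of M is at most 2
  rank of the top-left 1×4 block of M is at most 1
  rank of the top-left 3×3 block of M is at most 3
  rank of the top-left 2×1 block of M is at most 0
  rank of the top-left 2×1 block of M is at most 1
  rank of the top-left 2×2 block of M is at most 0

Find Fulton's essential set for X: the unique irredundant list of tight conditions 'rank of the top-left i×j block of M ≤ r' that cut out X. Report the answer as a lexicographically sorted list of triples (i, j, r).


Propagating the 12 rank bounds to every northwest block:

  row 1: 0, 0, 1, 1
  row 2: 0, 0, 1, 2
  row 3: 0, 1, 2, 3
  row 4: 1, 2, 3, 4

the unique w with this rank table is (3, 4, 2, 1).

Rothe diagram D(w) (5 cells), 2 SE-corners (essential conditions):

[(2, 2, 0), (3, 1, 0)]


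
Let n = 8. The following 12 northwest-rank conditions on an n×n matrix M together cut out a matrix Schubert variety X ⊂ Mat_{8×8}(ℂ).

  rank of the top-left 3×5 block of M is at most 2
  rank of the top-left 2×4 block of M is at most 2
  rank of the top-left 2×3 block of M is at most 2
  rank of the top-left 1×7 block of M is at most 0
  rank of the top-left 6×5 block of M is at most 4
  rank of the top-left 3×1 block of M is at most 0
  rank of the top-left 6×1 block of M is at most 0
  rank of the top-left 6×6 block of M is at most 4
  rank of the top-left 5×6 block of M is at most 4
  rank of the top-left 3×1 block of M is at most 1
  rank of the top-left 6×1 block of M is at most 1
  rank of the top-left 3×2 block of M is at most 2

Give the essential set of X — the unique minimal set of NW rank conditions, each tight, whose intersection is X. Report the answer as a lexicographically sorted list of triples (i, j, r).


The tightest implied rank at each (i,j), from the 12 conditions:

  R[1]: 0  0  0  0  0  0  0  1
  R[2]: 0  1  1  1  1  1  1  2
  R[3]: 0  1  2  2  2  2  2  3
  R[4]: 0  1  2  3  3  3  3  4
  R[5]: 0  1  2  3  4  4  4  5
  R[6]: 0  1  2  3  4  4  5  6
  R[7]: 1  2  3  4  5  5  6  7
  R[8]: 1  2  3  4  5  6  7  8

hence w(1..8) = (8, 2, 3, 4, 5, 7, 1, 6).

Fulton essential set (3 of the 13 Rothe cells):

[(1, 7, 0), (6, 1, 0), (6, 6, 4)]


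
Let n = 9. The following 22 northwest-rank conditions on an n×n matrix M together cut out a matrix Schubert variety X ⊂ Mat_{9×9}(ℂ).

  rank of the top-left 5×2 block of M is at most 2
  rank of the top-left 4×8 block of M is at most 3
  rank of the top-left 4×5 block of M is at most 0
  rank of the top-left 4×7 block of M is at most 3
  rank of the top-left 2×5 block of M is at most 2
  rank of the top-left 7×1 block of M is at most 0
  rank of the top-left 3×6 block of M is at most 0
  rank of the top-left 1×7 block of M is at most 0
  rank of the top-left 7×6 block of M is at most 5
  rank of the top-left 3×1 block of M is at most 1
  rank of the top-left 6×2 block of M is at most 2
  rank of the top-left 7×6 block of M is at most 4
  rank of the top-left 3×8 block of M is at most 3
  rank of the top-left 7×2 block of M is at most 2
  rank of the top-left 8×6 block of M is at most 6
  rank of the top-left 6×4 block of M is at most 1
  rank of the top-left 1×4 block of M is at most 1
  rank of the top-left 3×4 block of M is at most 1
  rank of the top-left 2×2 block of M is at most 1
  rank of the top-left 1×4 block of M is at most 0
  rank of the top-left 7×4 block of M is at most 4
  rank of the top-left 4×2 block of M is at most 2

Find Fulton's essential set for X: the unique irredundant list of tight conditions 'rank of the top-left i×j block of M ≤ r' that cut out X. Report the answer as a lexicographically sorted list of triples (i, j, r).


Reconstructing r_w from the 22 given conditions:

  i=1: 0  0  0  0  0  0  0  1  1
  i=2: 0  0  0  0  0  0  1  2  2
  i=3: 0  0  0  0  0  0  1  2  3
  i=4: 0  0  0  0  0  1  2  3  4
  i=5: 0  1  1  1  1  2  3  4  5
  i=6: 0  1  1  1  2  3  4  5  6
  i=7: 0  1  2  2  3  4  5  6  7
  i=8: 1  2  3  3  4  5  6  7  8
  i=9: 1  2  3  4  5  6  7  8  9

second differences of R give the permutation w = (8, 7, 9, 6, 2, 5, 3, 1, 4).

Fulton essential set (5 of the 29 Rothe cells):

[(1, 7, 0), (3, 6, 0), (4, 5, 0), (6, 4, 1), (7, 1, 0)]


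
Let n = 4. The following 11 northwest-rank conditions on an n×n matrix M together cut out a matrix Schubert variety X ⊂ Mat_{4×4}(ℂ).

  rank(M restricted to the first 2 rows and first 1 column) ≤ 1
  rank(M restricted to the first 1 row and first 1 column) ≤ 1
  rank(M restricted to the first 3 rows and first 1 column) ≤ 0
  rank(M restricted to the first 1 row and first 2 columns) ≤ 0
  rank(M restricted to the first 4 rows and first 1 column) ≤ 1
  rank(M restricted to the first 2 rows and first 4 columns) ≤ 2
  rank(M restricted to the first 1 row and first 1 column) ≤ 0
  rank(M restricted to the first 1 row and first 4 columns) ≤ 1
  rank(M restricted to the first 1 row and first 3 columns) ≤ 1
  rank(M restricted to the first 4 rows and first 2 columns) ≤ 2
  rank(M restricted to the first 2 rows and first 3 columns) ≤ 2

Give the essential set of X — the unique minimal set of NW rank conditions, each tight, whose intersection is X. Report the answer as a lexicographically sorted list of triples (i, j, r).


Propagating the 11 rank bounds to every northwest block:

  0, 0, 1, 1
  0, 1, 2, 2
  0, 1, 2, 3
  1, 2, 3, 4

second differences of R give the permutation w = (3, 2, 4, 1).

2 SE-corners of the 4-cell Rothe diagram give Ess(w):

[(1, 2, 0), (3, 1, 0)]


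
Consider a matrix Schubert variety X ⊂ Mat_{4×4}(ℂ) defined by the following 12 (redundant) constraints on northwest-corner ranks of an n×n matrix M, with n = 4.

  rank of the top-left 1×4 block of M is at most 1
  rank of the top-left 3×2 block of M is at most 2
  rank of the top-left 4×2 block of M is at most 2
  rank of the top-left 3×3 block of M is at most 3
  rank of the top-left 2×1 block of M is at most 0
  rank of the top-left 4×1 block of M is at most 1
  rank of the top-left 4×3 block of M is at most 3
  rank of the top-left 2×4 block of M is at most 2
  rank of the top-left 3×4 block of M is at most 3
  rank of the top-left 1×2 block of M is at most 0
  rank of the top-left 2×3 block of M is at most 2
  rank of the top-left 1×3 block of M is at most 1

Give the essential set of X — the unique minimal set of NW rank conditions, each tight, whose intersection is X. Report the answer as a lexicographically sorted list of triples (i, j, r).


Propagating the 12 rank bounds to every northwest block:

  R[1]: 0, 0, 1, 1
  R[2]: 0, 1, 2, 2
  R[3]: 1, 2, 3, 3
  R[4]: 1, 2, 3, 4

reading off 1-entries of Δ²R: w = (3, 2, 1, 4).

Rothe diagram D(w) (3 cells), 2 SE-corners (essential conditions):

[(1, 2, 0), (2, 1, 0)]
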